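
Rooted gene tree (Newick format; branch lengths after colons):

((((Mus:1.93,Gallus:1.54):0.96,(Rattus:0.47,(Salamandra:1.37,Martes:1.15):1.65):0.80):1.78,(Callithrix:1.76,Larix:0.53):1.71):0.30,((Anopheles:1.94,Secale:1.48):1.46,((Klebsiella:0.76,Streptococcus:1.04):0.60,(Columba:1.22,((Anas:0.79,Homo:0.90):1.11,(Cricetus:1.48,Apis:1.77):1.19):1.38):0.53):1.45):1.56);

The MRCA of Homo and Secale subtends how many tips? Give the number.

9

The MRCA of Homo and Secale is the node subtending ((Anopheles,Secale),((Klebsiella,Streptococcus),(Columba,((Anas,Homo),(Cricetus,Apis))))).
That clade contains 9 terminal taxa: Anas, Anopheles, Apis, Columba, Cricetus, Homo, Klebsiella, Secale, Streptococcus.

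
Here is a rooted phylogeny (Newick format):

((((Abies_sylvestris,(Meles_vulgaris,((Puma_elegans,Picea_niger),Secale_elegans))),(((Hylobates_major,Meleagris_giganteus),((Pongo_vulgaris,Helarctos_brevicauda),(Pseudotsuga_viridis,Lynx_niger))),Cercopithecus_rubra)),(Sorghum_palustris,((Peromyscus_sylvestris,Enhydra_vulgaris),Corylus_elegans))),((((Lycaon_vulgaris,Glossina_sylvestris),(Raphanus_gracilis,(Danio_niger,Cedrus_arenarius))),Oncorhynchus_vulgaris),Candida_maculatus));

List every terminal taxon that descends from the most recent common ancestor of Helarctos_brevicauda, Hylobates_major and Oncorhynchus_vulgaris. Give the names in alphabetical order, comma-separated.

Tracing Helarctos_brevicauda: it sits inside (Pongo_vulgaris,Helarctos_brevicauda).
Tracing Hylobates_major: it sits inside (Hylobates_major,Meleagris_giganteus).
Tracing Oncorhynchus_vulgaris: it sits inside (((Lycaon_vulgaris,Glossina_sylvestris),(Raphanus_gracilis,(Danio_niger,Cedrus_arenarius))),Oncorhynchus_vulgaris).
The smallest clade enclosing all 3 is the whole tree (their MRCA is the root), so the answer is all 23 tips in alphabetical order.

Abies_sylvestris, Candida_maculatus, Cedrus_arenarius, Cercopithecus_rubra, Corylus_elegans, Danio_niger, Enhydra_vulgaris, Glossina_sylvestris, Helarctos_brevicauda, Hylobates_major, Lycaon_vulgaris, Lynx_niger, Meleagris_giganteus, Meles_vulgaris, Oncorhynchus_vulgaris, Peromyscus_sylvestris, Picea_niger, Pongo_vulgaris, Pseudotsuga_viridis, Puma_elegans, Raphanus_gracilis, Secale_elegans, Sorghum_palustris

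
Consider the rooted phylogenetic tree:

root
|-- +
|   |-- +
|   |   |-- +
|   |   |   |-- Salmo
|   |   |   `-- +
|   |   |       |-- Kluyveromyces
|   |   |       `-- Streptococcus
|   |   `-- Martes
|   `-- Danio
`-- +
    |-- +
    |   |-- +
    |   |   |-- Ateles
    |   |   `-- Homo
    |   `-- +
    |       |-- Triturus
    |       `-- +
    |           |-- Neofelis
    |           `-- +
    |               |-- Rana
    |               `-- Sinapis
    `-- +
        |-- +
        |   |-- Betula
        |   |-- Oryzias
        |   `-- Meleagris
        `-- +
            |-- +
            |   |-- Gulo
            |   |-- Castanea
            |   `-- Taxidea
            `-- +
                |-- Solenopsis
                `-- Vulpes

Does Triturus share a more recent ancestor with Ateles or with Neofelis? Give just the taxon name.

The MRCA of Triturus and Neofelis subtends (Triturus,(Neofelis,(Rana,Sinapis))) (4 taxa).
The MRCA of Triturus and Ateles subtends ((Ateles,Homo),(Triturus,(Neofelis,(Rana,Sinapis)))) (6 taxa).
The first is nested inside the second, so Triturus shares a more recent common ancestor with Neofelis.

Neofelis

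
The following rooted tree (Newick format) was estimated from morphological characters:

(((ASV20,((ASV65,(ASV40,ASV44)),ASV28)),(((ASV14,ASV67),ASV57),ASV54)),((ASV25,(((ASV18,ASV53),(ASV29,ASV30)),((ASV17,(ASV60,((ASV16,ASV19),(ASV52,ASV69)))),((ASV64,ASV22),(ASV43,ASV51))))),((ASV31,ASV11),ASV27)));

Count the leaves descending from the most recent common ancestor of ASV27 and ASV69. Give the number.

18

The MRCA of ASV27 and ASV69 is the node subtending ((ASV25,(((ASV18,ASV53),(ASV29,ASV30)),((ASV17,(ASV60,((ASV16,ASV19),(ASV52,ASV69)))),((ASV64,ASV22),(ASV43,ASV51))))),((ASV31,ASV11),ASV27)).
That clade contains 18 terminal taxa: ASV11, ASV16, ASV17, ASV18, ASV19, ASV22, ASV25, ASV27, ASV29, ASV30, ASV31, ASV43, ASV51, ASV52, ASV53, ASV60, ASV64, ASV69.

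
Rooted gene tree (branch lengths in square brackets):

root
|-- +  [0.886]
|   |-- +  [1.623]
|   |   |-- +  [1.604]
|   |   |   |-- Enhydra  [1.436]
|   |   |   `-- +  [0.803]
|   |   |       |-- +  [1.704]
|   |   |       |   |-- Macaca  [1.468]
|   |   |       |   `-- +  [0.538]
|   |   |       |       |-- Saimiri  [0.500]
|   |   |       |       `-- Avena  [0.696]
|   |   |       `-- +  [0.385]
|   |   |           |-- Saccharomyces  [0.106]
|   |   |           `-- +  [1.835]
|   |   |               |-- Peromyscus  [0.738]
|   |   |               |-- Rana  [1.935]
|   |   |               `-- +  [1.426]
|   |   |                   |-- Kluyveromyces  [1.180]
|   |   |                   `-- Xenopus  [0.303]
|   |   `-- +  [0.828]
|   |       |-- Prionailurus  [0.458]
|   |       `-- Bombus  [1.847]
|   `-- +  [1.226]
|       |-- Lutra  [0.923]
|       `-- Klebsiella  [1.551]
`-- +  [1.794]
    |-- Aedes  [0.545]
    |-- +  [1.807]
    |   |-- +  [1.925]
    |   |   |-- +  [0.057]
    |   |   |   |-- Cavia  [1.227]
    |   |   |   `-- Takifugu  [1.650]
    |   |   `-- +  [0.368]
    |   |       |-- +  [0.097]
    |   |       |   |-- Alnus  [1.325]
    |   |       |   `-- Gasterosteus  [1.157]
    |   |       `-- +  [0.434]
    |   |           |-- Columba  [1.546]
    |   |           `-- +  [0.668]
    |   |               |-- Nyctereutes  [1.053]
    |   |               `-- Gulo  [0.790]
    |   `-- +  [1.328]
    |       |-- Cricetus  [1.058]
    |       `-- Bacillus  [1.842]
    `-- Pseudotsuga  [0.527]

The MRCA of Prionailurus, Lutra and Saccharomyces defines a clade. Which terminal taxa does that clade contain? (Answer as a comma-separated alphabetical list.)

Avena, Bombus, Enhydra, Klebsiella, Kluyveromyces, Lutra, Macaca, Peromyscus, Prionailurus, Rana, Saccharomyces, Saimiri, Xenopus

Tracing Prionailurus: it sits inside (Prionailurus,Bombus).
Tracing Lutra: it sits inside (Lutra,Klebsiella).
Tracing Saccharomyces: it sits inside (Saccharomyces,(Peromyscus,Rana,(Kluyveromyces,Xenopus))).
The smallest clade enclosing all 3 is (((Enhydra,((Macaca,(Saimiri,Avena)),(Saccharomyces,(Peromyscus,Rana,(Kluyveromyces,Xenopus))))),(Prionailurus,Bombus)),(Lutra,Klebsiella)); the answer is its 13 terminal taxa in alphabetical order.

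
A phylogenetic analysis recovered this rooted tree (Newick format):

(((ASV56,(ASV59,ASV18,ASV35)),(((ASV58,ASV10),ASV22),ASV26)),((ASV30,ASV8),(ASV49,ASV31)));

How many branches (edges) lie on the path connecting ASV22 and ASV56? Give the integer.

The MRCA of ASV22 and ASV56 is the node subtending ((ASV56,(ASV59,ASV18,ASV35)),(((ASV58,ASV10),ASV22),ASV26)).
From ASV22 up to that node: 3 branches. From ASV56 up to the same node: 2 branches. Total: 3 + 2 = 5.

5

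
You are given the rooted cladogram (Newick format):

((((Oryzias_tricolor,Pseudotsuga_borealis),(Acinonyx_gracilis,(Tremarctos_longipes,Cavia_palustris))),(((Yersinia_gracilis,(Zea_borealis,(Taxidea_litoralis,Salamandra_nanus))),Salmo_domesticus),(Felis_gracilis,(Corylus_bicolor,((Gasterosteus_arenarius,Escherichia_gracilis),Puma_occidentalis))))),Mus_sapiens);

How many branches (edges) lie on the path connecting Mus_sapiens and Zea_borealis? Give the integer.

The MRCA of Mus_sapiens and Zea_borealis is the root of the tree.
From Mus_sapiens up to that node: 1 branch. From Zea_borealis up to the same node: 6 branches. Total: 1 + 6 = 7.

7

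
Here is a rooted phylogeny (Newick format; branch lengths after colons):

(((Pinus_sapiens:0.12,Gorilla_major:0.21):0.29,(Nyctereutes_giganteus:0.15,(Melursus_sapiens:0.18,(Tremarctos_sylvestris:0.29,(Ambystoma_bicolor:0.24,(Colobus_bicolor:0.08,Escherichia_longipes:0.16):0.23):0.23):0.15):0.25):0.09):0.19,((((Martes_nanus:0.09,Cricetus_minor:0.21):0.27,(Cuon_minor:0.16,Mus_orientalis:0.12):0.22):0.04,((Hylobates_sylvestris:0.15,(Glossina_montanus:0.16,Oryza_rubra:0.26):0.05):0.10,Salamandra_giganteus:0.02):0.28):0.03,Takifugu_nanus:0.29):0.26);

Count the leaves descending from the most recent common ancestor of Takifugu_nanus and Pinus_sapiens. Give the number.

The MRCA of Takifugu_nanus and Pinus_sapiens is the root, so the clade is the entire tree.
That clade contains 17 terminal taxa: Ambystoma_bicolor, Colobus_bicolor, Cricetus_minor, Cuon_minor, Escherichia_longipes, Glossina_montanus, Gorilla_major, Hylobates_sylvestris, Martes_nanus, Melursus_sapiens, Mus_orientalis, Nyctereutes_giganteus, Oryza_rubra, Pinus_sapiens, Salamandra_giganteus, Takifugu_nanus, Tremarctos_sylvestris.

17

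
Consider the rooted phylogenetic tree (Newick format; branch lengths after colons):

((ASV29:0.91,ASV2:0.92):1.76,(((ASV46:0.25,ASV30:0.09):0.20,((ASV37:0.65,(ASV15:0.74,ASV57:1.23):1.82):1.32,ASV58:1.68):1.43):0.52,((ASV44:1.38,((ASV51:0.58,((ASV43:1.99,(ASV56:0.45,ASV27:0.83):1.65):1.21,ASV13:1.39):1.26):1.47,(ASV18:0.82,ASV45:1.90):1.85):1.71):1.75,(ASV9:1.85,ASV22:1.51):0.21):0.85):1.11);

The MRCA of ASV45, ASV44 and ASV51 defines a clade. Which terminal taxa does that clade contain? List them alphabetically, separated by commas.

ASV13, ASV18, ASV27, ASV43, ASV44, ASV45, ASV51, ASV56

Tracing ASV45: it sits inside (ASV18,ASV45).
Tracing ASV44: it sits inside (ASV44,((ASV51,((ASV43,(ASV56,ASV27)),ASV13)),(ASV18,ASV45))).
Tracing ASV51: it sits inside (ASV51,((ASV43,(ASV56,ASV27)),ASV13)).
The smallest clade enclosing all 3 is (ASV44,((ASV51,((ASV43,(ASV56,ASV27)),ASV13)),(ASV18,ASV45))); the answer is its 8 terminal taxa in alphabetical order.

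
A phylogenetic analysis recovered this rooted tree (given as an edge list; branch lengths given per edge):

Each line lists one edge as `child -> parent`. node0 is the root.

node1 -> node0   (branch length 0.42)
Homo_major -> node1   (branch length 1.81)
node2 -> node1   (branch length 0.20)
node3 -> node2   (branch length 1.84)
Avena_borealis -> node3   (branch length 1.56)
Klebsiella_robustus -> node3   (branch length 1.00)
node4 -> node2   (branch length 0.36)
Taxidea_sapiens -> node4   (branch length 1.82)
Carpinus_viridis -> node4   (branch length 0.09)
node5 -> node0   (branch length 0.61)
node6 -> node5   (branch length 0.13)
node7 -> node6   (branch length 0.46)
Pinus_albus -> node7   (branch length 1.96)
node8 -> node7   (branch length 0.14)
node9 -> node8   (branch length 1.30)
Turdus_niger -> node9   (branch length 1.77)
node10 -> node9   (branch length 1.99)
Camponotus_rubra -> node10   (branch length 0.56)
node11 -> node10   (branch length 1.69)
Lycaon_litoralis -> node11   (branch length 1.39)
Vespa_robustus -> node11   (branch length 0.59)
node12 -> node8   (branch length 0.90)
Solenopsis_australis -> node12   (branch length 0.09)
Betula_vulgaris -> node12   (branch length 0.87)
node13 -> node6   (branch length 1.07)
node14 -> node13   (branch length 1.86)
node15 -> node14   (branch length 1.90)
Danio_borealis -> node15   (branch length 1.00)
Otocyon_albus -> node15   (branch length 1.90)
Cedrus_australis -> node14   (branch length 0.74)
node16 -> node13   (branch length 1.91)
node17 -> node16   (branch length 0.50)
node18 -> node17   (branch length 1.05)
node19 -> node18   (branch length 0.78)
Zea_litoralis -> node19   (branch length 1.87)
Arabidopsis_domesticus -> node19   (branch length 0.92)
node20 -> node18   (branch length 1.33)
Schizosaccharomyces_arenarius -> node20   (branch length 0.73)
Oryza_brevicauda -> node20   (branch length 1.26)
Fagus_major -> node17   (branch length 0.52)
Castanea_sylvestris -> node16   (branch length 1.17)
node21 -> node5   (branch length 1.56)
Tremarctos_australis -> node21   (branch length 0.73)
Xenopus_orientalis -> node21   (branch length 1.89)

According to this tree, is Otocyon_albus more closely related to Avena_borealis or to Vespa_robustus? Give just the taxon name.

Vespa_robustus

The MRCA of Otocyon_albus and Vespa_robustus subtends ((Pinus_albus,((Turdus_niger,(Camponotus_rubra,(Lycaon_litoralis,Vespa_robustus))),(Solenopsis_australis,Betula_vulgaris))),(((Danio_borealis,Otocyon_albus),Cedrus_australis),((((Zea_litoralis,Arabidopsis_domesticus),(Schizosaccharomyces_arenarius,Oryza_brevicauda)),Fagus_major),Castanea_sylvestris))) (16 taxa).
The MRCA of Otocyon_albus and Avena_borealis is the root, subtending the entire tree (23 taxa).
The first is nested inside the second, so Otocyon_albus shares a more recent common ancestor with Vespa_robustus.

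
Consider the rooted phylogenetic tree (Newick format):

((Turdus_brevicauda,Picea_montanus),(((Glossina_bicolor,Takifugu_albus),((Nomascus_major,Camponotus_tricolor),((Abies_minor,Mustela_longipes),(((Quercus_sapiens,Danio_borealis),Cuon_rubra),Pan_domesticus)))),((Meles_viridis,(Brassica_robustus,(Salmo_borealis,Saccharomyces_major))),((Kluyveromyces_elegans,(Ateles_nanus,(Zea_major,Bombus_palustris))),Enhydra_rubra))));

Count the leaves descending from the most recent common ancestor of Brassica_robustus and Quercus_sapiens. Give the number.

19

The MRCA of Brassica_robustus and Quercus_sapiens is the node subtending (((Glossina_bicolor,Takifugu_albus),((Nomascus_major,Camponotus_tricolor),((Abies_minor,Mustela_longipes),(((Quercus_sapiens,Danio_borealis),Cuon_rubra),Pan_domesticus)))),((Meles_viridis,(Brassica_robustus,(Salmo_borealis,Saccharomyces_major))),((Kluyveromyces_elegans,(Ateles_nanus,(Zea_major,Bombus_palustris))),Enhydra_rubra))).
That clade contains 19 terminal taxa: Abies_minor, Ateles_nanus, Bombus_palustris, Brassica_robustus, Camponotus_tricolor, Cuon_rubra, Danio_borealis, Enhydra_rubra, Glossina_bicolor, Kluyveromyces_elegans, Meles_viridis, Mustela_longipes, Nomascus_major, Pan_domesticus, Quercus_sapiens, Saccharomyces_major, Salmo_borealis, Takifugu_albus, Zea_major.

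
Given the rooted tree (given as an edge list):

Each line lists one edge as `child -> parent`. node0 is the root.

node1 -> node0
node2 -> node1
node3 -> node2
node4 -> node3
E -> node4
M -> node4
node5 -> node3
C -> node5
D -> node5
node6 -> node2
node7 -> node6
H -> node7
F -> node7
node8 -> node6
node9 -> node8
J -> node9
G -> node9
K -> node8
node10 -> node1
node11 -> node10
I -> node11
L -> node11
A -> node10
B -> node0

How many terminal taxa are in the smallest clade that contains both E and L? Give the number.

The MRCA of E and L is the node subtending ((((E,M),(C,D)),((H,F),((J,G),K))),((I,L),A)).
That clade contains 12 terminal taxa: A, C, D, E, F, G, H, I, J, K, L, M.

12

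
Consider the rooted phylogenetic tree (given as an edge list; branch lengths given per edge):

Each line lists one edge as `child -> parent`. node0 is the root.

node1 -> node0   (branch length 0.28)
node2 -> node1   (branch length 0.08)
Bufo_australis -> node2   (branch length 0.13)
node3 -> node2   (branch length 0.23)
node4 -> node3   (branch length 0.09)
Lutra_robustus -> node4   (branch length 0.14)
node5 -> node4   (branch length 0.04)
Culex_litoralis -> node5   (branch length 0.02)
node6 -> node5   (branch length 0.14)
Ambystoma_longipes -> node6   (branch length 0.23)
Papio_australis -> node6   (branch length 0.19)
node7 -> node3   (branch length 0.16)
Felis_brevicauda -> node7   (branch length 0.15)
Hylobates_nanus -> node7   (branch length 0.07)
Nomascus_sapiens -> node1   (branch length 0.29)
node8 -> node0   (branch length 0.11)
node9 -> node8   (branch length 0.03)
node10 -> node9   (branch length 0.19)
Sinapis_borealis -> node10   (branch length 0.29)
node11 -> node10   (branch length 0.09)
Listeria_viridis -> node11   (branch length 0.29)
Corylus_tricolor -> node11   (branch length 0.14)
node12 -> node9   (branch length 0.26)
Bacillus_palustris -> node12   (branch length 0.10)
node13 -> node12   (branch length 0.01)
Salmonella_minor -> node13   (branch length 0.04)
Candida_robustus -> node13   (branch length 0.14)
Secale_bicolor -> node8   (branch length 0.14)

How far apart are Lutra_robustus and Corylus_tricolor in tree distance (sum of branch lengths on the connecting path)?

1.38

The path runs Lutra_robustus → … → MRCA → … → Corylus_tricolor; the MRCA is the root of the tree.
Branch lengths along that path: 0.14 + 0.09 + 0.23 + 0.08 + 0.28 + 0.11 + 0.03 + 0.19 + 0.09 + 0.14 = 1.38.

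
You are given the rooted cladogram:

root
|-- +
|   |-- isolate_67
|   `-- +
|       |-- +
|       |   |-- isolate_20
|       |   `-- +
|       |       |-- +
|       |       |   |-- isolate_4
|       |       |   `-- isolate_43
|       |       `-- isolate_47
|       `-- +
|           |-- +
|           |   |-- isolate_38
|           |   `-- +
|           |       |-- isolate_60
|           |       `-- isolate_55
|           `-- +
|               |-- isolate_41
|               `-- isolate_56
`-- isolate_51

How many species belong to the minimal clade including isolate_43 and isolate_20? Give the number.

4

The MRCA of isolate_43 and isolate_20 is the node subtending (isolate_20,((isolate_4,isolate_43),isolate_47)).
That clade contains 4 terminal taxa: isolate_20, isolate_4, isolate_43, isolate_47.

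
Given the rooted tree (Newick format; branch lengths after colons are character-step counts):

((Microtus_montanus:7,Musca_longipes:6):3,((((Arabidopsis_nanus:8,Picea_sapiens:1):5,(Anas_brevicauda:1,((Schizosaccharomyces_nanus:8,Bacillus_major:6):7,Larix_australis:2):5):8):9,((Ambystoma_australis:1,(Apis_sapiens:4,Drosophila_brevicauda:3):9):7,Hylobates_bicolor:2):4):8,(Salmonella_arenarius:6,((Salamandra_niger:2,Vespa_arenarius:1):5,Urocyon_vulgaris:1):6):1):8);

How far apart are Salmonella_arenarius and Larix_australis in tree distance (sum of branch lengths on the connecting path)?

The path runs Salmonella_arenarius → … → MRCA → … → Larix_australis; the MRCA is the node subtending ((((Arabidopsis_nanus,Picea_sapiens),(Anas_brevicauda,((Schizosaccharomyces_nanus,Bacillus_major),Larix_australis))),((Ambystoma_australis,(Apis_sapiens,Drosophila_brevicauda)),Hylobates_bicolor)),(Salmonella_arenarius,((Salamandra_niger,Vespa_arenarius),Urocyon_vulgaris))).
Branch lengths along that path: 6 + 1 + 8 + 9 + 8 + 5 + 2 = 39.

39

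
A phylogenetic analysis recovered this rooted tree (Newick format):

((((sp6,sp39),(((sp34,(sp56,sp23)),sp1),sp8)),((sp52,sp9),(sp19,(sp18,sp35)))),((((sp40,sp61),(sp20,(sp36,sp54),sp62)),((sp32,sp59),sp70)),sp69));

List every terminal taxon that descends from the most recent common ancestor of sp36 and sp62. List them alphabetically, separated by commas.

sp20, sp36, sp54, sp62

Tracing sp36: it sits inside (sp36,sp54).
Tracing sp62: it sits inside (sp20,(sp36,sp54),sp62).
The smallest clade enclosing both is (sp20,(sp36,sp54),sp62); the answer is its 4 terminal taxa in alphabetical order.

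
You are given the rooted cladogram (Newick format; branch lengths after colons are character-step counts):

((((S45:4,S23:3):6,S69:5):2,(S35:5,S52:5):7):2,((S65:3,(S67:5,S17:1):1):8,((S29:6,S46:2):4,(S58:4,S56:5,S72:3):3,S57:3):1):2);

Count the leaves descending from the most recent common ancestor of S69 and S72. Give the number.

The MRCA of S69 and S72 is the root, so the clade is the entire tree.
That clade contains 14 terminal taxa: S17, S23, S29, S35, S45, S46, S52, S56, S57, S58, S65, S67, S69, S72.

14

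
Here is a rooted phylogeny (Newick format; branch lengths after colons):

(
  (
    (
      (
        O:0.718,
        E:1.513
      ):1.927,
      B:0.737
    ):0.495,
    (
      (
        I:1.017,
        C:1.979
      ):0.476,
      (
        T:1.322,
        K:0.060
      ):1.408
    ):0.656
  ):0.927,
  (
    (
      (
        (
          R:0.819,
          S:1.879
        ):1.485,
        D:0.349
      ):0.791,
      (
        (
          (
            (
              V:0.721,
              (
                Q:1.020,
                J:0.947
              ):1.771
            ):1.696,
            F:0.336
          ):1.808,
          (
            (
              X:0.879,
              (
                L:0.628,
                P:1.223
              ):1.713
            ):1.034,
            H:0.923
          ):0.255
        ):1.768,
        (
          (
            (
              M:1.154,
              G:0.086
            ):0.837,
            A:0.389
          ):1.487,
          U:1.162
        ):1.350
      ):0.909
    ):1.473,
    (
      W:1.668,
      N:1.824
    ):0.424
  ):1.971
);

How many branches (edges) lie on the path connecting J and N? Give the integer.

9

The MRCA of J and N is the node subtending ((((R,S),D),((((V,(Q,J)),F),((X,(L,P)),H)),(((M,G),A),U))),(W,N)).
From J up to that node: 7 branches. From N up to the same node: 2 branches. Total: 7 + 2 = 9.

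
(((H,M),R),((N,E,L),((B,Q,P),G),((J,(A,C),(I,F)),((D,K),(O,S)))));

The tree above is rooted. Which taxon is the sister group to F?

I

F attaches to the tree at the node subtending (I,F).
The other lineage descending from that same node — the sister group — is the single tip I.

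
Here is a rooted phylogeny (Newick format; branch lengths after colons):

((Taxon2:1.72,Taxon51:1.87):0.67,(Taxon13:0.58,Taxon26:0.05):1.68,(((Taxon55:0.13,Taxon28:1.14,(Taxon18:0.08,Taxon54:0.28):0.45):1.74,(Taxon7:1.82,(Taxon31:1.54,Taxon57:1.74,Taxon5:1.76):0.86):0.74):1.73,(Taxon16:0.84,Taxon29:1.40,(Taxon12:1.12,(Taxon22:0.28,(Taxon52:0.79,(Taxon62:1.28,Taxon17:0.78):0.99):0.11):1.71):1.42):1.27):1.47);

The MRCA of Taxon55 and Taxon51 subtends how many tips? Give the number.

The MRCA of Taxon55 and Taxon51 is the root, so the clade is the entire tree.
That clade contains 19 terminal taxa: Taxon12, Taxon13, Taxon16, Taxon17, Taxon18, Taxon2, Taxon22, Taxon26, Taxon28, Taxon29, Taxon31, Taxon5, Taxon51, Taxon52, Taxon54, Taxon55, Taxon57, Taxon62, Taxon7.

19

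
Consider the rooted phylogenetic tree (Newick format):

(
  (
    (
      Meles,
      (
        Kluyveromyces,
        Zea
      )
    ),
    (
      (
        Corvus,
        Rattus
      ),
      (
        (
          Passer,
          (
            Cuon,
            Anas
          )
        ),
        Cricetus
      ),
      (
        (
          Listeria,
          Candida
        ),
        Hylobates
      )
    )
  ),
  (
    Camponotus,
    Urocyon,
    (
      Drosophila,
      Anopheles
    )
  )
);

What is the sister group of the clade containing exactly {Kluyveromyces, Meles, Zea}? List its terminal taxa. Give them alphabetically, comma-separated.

Anas, Candida, Corvus, Cricetus, Cuon, Hylobates, Listeria, Passer, Rattus

The clade containing exactly {Kluyveromyces, Meles, Zea} attaches to the tree at the node subtending ((Meles,(Kluyveromyces,Zea)),((Corvus,Rattus),((Passer,(Cuon,Anas)),Cricetus),((Listeria,Candida),Hylobates))).
The other lineage descending from that same node — the sister group — is ((Corvus,Rattus),((Passer,(Cuon,Anas)),Cricetus),((Listeria,Candida),Hylobates)); its 9 tips in alphabetical order are the answer.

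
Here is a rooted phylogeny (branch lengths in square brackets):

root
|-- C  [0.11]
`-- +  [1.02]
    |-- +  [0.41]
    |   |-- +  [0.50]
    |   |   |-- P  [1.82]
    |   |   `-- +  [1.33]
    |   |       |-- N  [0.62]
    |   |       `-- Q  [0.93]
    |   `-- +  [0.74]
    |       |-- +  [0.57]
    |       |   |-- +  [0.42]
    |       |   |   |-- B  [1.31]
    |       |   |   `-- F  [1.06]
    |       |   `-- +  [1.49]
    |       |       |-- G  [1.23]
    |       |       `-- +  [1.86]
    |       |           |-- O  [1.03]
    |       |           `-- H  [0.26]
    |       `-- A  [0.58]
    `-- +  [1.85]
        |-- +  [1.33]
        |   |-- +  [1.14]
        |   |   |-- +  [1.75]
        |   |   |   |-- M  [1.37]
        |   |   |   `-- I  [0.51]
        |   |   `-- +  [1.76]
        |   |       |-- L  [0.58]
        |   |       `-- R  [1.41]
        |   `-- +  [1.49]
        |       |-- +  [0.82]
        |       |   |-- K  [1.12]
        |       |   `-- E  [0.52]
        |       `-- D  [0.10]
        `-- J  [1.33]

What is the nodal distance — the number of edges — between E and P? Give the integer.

8

The MRCA of E and P is the node subtending (((P,(N,Q)),(((B,F),(G,(O,H))),A)),((((M,I),(L,R)),((K,E),D)),J)).
From E up to that node: 5 branches. From P up to the same node: 3 branches. Total: 5 + 3 = 8.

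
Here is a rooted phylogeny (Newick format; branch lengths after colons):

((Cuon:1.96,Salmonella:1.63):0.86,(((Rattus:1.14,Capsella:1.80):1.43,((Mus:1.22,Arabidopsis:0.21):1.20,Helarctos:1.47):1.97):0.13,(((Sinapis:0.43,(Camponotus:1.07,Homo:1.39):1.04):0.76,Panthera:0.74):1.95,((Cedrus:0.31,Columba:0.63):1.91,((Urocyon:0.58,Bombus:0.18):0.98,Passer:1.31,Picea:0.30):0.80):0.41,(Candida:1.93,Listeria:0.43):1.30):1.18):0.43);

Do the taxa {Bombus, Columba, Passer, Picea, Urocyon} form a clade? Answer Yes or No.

The MRCA of the listed taxa subtends ((Cedrus,Columba),((Urocyon,Bombus),Passer,Picea)).
That clade also contains Cedrus, which is not in the proposed group, so the group is not monophyletic.

No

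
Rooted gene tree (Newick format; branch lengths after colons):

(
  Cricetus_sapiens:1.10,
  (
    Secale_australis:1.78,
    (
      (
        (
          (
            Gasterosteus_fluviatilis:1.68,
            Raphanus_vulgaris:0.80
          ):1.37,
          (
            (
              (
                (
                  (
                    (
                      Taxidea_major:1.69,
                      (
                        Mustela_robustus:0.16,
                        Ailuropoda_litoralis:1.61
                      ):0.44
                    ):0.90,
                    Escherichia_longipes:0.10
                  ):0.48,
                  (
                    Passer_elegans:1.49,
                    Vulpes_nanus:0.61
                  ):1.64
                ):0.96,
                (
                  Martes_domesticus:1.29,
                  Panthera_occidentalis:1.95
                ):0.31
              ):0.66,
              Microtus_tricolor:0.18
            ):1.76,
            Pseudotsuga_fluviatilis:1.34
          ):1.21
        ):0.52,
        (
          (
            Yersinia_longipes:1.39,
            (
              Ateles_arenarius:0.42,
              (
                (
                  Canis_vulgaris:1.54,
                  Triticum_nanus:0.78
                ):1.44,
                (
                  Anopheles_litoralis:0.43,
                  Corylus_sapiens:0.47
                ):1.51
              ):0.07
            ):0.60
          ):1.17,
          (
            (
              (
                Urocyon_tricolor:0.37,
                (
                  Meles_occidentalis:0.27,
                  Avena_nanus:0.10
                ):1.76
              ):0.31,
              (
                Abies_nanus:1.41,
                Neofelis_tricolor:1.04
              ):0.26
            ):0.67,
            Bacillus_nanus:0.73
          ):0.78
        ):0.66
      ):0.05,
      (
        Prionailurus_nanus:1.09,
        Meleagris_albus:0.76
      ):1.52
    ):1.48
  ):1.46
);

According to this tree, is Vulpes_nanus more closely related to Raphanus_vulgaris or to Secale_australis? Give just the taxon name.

Raphanus_vulgaris

The MRCA of Vulpes_nanus and Raphanus_vulgaris subtends ((Gasterosteus_fluviatilis,Raphanus_vulgaris),((((((Taxidea_major,(Mustela_robustus,Ailuropoda_litoralis)),Escherichia_longipes),(Passer_elegans,Vulpes_nanus)),(Martes_domesticus,Panthera_occidentalis)),Microtus_tricolor),Pseudotsuga_fluviatilis)) (12 taxa).
The MRCA of Vulpes_nanus and Secale_australis subtends (Secale_australis,((((Gasterosteus_fluviatilis,Raphanus_vulgaris),((((((Taxidea_major,(Mustela_robustus,Ailuropoda_litoralis)),Escherichia_longipes),(Passer_elegans,Vulpes_nanus)),(Martes_domesticus,Panthera_occidentalis)),Microtus_tricolor),Pseudotsuga_fluviatilis)),((Yersinia_longipes,(Ateles_arenarius,((Canis_vulgaris,Triticum_nanus),(Anopheles_litoralis,Corylus_sapiens)))),(((Urocyon_tricolor,(Meles_occidentalis,Avena_nanus)),(Abies_nanus,Neofelis_tricolor)),Bacillus_nanus))),(Prionailurus_nanus,Meleagris_albus))) (27 taxa).
The first is nested inside the second, so Vulpes_nanus shares a more recent common ancestor with Raphanus_vulgaris.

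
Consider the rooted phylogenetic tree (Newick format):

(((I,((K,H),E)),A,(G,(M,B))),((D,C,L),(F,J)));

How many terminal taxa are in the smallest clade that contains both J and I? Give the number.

The MRCA of J and I is the root, so the clade is the entire tree.
That clade contains 13 terminal taxa: A, B, C, D, E, F, G, H, I, J, K, L, M.

13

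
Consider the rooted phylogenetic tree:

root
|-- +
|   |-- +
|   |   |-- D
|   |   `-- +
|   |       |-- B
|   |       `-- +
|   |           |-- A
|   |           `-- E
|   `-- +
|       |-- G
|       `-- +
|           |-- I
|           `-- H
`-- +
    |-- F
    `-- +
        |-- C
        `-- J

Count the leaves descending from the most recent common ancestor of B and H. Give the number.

The MRCA of B and H is the node subtending ((D,(B,(A,E))),(G,(I,H))).
That clade contains 7 terminal taxa: A, B, D, E, G, H, I.

7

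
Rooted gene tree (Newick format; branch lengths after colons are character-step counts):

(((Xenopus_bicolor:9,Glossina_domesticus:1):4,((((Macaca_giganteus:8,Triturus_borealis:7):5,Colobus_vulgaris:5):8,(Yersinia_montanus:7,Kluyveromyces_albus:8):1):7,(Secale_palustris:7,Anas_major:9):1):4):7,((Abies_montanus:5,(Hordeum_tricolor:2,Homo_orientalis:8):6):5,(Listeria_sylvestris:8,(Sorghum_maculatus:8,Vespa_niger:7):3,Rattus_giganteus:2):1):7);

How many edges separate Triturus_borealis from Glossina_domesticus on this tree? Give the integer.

7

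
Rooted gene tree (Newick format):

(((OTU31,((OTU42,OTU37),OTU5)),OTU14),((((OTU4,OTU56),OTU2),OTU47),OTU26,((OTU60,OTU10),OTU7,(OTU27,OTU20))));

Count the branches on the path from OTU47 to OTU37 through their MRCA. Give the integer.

The MRCA of OTU47 and OTU37 is the root of the tree.
From OTU47 up to that node: 3 branches. From OTU37 up to the same node: 5 branches. Total: 3 + 5 = 8.

8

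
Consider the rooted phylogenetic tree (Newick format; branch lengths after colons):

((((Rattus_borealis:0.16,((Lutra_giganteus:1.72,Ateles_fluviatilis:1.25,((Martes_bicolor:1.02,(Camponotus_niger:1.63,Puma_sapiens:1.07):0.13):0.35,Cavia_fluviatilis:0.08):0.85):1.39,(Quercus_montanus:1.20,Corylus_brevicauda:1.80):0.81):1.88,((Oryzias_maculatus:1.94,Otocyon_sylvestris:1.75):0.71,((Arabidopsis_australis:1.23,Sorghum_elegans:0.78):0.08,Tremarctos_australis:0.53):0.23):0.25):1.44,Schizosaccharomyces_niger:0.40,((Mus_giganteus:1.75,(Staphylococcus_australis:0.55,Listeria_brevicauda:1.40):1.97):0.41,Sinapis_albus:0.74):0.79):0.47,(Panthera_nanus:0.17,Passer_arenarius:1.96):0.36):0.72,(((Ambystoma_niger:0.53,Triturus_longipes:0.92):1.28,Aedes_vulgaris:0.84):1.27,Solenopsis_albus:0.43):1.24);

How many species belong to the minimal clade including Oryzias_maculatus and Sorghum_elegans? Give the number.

The MRCA of Oryzias_maculatus and Sorghum_elegans is the node subtending ((Oryzias_maculatus,Otocyon_sylvestris),((Arabidopsis_australis,Sorghum_elegans),Tremarctos_australis)).
That clade contains 5 terminal taxa: Arabidopsis_australis, Oryzias_maculatus, Otocyon_sylvestris, Sorghum_elegans, Tremarctos_australis.

5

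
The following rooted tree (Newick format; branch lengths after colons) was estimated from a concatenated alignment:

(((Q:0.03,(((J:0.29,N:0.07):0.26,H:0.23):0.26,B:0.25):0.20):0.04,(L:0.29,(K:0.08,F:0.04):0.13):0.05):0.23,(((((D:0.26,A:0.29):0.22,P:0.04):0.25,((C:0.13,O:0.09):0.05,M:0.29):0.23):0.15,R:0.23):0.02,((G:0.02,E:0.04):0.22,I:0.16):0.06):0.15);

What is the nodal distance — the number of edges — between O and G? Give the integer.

The MRCA of O and G is the node subtending (((((D,A),P),((C,O),M)),R),((G,E),I)).
From O up to that node: 5 branches. From G up to the same node: 3 branches. Total: 5 + 3 = 8.

8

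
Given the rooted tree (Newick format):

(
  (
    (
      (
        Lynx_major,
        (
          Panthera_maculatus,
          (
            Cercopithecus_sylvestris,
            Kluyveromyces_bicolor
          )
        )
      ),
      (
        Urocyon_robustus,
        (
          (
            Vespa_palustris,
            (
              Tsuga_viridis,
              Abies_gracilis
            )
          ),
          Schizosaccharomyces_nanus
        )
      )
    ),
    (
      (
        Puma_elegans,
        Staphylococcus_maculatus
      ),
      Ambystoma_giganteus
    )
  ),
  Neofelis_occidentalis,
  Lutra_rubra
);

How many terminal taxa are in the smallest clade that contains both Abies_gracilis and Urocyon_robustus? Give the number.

The MRCA of Abies_gracilis and Urocyon_robustus is the node subtending (Urocyon_robustus,((Vespa_palustris,(Tsuga_viridis,Abies_gracilis)),Schizosaccharomyces_nanus)).
That clade contains 5 terminal taxa: Abies_gracilis, Schizosaccharomyces_nanus, Tsuga_viridis, Urocyon_robustus, Vespa_palustris.

5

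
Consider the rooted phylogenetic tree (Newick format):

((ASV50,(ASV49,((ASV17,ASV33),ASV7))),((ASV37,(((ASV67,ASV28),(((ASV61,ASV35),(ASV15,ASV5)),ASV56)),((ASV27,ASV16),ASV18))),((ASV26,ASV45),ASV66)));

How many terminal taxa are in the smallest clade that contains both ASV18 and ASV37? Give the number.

11

The MRCA of ASV18 and ASV37 is the node subtending (ASV37,(((ASV67,ASV28),(((ASV61,ASV35),(ASV15,ASV5)),ASV56)),((ASV27,ASV16),ASV18))).
That clade contains 11 terminal taxa: ASV15, ASV16, ASV18, ASV27, ASV28, ASV35, ASV37, ASV5, ASV56, ASV61, ASV67.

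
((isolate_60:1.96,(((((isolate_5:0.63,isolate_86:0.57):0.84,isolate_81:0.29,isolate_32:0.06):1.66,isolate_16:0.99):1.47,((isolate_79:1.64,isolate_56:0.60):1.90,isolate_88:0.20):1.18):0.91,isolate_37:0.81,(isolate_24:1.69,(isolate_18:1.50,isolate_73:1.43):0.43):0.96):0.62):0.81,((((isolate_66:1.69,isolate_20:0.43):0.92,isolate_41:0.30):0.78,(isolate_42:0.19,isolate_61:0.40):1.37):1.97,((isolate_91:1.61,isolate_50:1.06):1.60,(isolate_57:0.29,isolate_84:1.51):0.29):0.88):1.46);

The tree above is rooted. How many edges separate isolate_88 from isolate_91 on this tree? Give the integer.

The MRCA of isolate_88 and isolate_91 is the root of the tree.
From isolate_88 up to that node: 5 branches. From isolate_91 up to the same node: 4 branches. Total: 5 + 4 = 9.

9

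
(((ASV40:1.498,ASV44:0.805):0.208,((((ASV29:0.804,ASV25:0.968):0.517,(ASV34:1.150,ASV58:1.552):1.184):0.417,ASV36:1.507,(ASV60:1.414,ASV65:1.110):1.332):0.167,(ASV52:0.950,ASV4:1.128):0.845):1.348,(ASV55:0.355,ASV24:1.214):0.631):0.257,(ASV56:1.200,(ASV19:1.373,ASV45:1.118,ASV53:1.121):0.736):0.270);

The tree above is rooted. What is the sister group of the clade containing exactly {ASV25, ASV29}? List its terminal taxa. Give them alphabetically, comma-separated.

The clade containing exactly {ASV25, ASV29} attaches to the tree at the node subtending ((ASV29,ASV25),(ASV34,ASV58)).
The other lineage descending from that same node — the sister group — is (ASV34,ASV58); its 2 tips in alphabetical order are the answer.

ASV34, ASV58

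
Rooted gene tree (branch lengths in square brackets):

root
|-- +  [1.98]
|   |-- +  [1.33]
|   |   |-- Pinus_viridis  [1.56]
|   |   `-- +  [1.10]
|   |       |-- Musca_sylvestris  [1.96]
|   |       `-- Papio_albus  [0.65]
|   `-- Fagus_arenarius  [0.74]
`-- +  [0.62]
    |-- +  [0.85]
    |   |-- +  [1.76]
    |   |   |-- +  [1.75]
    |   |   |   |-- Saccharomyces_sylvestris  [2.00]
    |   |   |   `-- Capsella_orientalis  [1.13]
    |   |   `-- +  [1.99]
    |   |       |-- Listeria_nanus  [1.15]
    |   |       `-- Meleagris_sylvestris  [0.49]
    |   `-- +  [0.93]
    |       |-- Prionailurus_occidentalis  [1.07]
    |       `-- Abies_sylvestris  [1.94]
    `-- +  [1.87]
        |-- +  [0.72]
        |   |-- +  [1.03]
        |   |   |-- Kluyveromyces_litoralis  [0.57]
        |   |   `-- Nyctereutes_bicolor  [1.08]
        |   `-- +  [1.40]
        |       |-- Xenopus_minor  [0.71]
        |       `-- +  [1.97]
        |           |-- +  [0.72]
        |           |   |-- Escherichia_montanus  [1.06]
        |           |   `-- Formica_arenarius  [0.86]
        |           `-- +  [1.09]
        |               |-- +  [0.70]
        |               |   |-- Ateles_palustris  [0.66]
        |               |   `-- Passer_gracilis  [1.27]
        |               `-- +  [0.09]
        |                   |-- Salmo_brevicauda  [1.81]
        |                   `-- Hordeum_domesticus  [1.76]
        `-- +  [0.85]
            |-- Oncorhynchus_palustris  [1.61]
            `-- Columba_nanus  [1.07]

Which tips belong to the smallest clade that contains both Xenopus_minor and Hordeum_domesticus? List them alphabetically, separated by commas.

Tracing Xenopus_minor: it sits inside (Xenopus_minor,((Escherichia_montanus,Formica_arenarius),((Ateles_palustris,Passer_gracilis),(Salmo_brevicauda,Hordeum_domesticus)))).
Tracing Hordeum_domesticus: it sits inside (Salmo_brevicauda,Hordeum_domesticus).
The smallest clade enclosing both is (Xenopus_minor,((Escherichia_montanus,Formica_arenarius),((Ateles_palustris,Passer_gracilis),(Salmo_brevicauda,Hordeum_domesticus)))); the answer is its 7 terminal taxa in alphabetical order.

Ateles_palustris, Escherichia_montanus, Formica_arenarius, Hordeum_domesticus, Passer_gracilis, Salmo_brevicauda, Xenopus_minor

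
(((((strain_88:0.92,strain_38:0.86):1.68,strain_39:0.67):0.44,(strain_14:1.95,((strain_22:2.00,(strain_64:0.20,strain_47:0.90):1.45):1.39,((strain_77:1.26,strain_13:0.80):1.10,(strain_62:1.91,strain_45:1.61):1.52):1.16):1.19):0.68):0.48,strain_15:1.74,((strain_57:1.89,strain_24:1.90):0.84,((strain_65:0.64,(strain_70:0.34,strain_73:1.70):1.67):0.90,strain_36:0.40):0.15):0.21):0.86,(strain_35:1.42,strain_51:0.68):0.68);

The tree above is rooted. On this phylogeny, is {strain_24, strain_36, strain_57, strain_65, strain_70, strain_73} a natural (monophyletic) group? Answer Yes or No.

The most recent common ancestor of these taxa subtends ((strain_57,strain_24),((strain_65,(strain_70,strain_73)),strain_36)).
That clade has exactly 6 tips — every listed taxon and nothing else — so the group is monophyletic.

Yes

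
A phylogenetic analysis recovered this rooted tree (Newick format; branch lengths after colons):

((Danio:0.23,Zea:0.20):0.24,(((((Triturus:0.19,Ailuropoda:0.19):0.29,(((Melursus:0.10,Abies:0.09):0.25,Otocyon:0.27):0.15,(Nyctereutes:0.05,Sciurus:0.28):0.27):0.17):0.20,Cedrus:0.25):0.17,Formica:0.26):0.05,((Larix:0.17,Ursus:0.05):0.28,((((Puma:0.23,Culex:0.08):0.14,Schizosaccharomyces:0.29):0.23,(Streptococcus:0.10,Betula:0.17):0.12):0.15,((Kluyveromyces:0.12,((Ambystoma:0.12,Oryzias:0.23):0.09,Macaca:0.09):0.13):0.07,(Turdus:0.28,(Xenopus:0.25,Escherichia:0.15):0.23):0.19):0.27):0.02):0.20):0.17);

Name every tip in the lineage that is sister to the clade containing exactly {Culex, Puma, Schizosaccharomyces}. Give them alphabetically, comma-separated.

Betula, Streptococcus

The clade containing exactly {Culex, Puma, Schizosaccharomyces} attaches to the tree at the node subtending (((Puma,Culex),Schizosaccharomyces),(Streptococcus,Betula)).
The other lineage descending from that same node — the sister group — is (Streptococcus,Betula); its 2 tips in alphabetical order are the answer.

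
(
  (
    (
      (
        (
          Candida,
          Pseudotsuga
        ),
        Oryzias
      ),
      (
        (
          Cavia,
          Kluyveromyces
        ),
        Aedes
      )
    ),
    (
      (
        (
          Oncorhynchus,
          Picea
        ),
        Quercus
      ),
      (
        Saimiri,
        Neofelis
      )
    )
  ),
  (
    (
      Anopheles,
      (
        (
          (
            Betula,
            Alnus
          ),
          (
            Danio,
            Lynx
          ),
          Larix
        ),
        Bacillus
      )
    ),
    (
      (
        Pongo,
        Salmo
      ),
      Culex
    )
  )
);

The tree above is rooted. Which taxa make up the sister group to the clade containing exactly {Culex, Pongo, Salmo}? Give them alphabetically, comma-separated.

Alnus, Anopheles, Bacillus, Betula, Danio, Larix, Lynx

The clade containing exactly {Culex, Pongo, Salmo} attaches to the tree at the node subtending ((Anopheles,(((Betula,Alnus),(Danio,Lynx),Larix),Bacillus)),((Pongo,Salmo),Culex)).
The other lineage descending from that same node — the sister group — is (Anopheles,(((Betula,Alnus),(Danio,Lynx),Larix),Bacillus)); its 7 tips in alphabetical order are the answer.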